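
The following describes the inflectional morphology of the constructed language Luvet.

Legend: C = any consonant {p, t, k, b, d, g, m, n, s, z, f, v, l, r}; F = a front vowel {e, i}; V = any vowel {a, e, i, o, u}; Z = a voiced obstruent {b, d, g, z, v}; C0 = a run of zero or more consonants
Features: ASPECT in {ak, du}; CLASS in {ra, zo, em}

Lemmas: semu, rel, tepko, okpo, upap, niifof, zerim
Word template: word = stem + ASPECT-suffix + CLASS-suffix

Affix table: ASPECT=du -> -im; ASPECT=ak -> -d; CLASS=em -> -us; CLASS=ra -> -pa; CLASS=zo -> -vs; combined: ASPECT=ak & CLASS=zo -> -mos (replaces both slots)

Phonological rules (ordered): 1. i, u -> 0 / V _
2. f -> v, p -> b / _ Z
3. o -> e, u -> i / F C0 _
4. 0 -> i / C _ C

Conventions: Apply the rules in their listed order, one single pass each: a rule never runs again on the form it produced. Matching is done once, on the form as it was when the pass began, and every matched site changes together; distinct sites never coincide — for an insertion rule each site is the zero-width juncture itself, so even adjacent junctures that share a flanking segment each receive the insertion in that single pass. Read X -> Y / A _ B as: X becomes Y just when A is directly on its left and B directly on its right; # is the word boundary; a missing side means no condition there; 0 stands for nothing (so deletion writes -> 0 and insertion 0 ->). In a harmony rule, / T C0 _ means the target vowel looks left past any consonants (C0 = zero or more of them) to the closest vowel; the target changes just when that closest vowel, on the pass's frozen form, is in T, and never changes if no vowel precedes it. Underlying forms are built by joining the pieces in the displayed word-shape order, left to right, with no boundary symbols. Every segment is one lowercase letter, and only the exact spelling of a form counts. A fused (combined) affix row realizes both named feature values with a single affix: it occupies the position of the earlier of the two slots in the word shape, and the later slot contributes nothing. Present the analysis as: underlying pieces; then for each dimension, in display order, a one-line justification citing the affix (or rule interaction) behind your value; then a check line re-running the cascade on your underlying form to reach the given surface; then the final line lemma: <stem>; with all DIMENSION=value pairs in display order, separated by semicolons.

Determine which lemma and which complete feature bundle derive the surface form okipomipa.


underlying: okpo-im-pa
ASPECT=du - signalled by the affix -im
CLASS=ra - signalled by the affix -pa
check: okpoimpa -> okpompa -> okpompa -> okpompa -> okipomipa
lemma: okpo; ASPECT=du; CLASS=ra


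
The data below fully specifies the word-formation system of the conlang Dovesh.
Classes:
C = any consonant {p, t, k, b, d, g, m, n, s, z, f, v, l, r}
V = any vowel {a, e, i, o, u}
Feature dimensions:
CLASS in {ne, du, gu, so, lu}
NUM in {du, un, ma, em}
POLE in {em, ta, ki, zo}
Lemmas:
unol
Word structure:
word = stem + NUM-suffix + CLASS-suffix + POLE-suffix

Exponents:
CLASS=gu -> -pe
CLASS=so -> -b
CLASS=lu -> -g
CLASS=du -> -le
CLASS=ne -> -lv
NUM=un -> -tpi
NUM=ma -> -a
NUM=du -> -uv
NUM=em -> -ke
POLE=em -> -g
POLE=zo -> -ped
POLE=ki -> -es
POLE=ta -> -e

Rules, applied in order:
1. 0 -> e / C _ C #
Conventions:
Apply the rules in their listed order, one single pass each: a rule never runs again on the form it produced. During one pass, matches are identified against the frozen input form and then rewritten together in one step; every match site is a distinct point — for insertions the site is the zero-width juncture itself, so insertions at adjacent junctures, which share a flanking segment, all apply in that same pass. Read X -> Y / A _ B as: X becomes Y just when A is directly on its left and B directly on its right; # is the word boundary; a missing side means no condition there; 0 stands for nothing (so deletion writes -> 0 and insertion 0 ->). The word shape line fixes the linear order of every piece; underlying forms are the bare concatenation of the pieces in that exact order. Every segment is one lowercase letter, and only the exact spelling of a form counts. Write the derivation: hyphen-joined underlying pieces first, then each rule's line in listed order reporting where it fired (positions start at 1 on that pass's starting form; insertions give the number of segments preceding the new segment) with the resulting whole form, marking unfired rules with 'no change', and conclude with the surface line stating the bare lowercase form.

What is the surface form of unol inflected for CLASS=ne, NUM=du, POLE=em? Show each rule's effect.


underlying: unol-uv-lv-g
1. 0 -> e / C _ C #: inserts after position(s) 8: unoluvlveg
surface: unoluvlveg


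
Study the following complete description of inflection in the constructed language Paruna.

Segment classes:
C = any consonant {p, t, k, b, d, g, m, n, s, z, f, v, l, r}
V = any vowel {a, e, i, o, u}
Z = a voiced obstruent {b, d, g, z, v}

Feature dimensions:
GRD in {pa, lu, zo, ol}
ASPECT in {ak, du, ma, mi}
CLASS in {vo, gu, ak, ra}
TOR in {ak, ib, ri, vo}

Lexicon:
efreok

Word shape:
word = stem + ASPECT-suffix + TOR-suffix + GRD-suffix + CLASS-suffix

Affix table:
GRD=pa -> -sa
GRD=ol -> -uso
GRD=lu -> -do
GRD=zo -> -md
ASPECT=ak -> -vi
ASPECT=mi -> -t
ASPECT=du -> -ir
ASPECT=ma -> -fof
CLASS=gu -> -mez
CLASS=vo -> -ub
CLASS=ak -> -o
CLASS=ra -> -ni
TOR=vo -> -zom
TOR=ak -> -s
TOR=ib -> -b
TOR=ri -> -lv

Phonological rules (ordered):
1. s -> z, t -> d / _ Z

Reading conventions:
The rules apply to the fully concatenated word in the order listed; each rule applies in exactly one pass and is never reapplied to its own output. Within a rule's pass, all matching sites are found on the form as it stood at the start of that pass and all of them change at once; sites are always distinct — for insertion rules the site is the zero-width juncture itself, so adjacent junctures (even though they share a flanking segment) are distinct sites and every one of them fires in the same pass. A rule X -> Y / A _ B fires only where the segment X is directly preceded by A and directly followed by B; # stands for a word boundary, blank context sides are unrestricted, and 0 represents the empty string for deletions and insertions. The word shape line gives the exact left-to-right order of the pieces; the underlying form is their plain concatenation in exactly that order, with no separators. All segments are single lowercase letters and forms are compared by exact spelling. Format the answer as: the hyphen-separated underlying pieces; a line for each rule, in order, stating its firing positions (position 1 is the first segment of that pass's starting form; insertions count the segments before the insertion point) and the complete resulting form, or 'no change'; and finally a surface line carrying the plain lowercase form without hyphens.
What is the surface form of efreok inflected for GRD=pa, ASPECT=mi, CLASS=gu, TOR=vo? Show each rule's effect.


underlying: efreok-t-zom-sa-mez
1. s -> z, t -> d / _ Z: fires at position(s) 7: efreokdzomsamez
surface: efreokdzomsamez


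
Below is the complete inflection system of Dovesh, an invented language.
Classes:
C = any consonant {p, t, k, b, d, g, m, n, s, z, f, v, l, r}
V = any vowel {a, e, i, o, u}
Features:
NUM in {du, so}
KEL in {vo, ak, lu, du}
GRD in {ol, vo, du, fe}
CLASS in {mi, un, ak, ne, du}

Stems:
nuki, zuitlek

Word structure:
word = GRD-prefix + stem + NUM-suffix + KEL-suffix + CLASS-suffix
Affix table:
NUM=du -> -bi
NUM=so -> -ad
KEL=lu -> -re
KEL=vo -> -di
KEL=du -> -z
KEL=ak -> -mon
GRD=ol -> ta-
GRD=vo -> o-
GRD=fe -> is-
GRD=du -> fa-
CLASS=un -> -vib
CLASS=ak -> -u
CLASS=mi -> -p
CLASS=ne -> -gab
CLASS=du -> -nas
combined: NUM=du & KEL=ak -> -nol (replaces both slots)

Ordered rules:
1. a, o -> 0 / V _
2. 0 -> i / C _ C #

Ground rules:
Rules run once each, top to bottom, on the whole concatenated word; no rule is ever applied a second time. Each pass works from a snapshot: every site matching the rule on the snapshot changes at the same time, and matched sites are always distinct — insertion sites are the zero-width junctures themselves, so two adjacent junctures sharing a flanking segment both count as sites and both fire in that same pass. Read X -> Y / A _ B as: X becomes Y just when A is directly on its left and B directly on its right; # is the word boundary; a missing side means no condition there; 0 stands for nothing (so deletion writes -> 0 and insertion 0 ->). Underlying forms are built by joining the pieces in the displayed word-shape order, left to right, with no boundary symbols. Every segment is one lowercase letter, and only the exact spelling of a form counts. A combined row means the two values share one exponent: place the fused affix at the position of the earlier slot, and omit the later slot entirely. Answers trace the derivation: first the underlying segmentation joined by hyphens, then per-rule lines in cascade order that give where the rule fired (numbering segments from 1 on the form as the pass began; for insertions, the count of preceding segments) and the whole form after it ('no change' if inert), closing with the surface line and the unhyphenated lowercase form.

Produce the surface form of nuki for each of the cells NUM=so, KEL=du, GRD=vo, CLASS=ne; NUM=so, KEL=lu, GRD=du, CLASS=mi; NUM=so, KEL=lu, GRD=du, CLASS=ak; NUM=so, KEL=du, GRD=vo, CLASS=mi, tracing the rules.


cell NUM=so, KEL=du, GRD=vo, CLASS=ne:
underlying: o-nuki-ad-z-gab
1. a, o -> 0 / V _: fires at position(s) 6: onukidzgab
2. 0 -> i / C _ C #: no change
surface: onukidzgab

cell NUM=so, KEL=lu, GRD=du, CLASS=mi:
underlying: fa-nuki-ad-re-p
1. a, o -> 0 / V _: fires at position(s) 7: fanukidrep
2. 0 -> i / C _ C #: no change
surface: fanukidrep

cell NUM=so, KEL=lu, GRD=du, CLASS=ak:
underlying: fa-nuki-ad-re-u
1. a, o -> 0 / V _: fires at position(s) 7: fanukidreu
2. 0 -> i / C _ C #: no change
surface: fanukidreu

cell NUM=so, KEL=du, GRD=vo, CLASS=mi:
underlying: o-nuki-ad-z-p
1. a, o -> 0 / V _: fires at position(s) 6: onukidzp
2. 0 -> i / C _ C #: inserts after position(s) 7: onukidzip
surface: onukidzip


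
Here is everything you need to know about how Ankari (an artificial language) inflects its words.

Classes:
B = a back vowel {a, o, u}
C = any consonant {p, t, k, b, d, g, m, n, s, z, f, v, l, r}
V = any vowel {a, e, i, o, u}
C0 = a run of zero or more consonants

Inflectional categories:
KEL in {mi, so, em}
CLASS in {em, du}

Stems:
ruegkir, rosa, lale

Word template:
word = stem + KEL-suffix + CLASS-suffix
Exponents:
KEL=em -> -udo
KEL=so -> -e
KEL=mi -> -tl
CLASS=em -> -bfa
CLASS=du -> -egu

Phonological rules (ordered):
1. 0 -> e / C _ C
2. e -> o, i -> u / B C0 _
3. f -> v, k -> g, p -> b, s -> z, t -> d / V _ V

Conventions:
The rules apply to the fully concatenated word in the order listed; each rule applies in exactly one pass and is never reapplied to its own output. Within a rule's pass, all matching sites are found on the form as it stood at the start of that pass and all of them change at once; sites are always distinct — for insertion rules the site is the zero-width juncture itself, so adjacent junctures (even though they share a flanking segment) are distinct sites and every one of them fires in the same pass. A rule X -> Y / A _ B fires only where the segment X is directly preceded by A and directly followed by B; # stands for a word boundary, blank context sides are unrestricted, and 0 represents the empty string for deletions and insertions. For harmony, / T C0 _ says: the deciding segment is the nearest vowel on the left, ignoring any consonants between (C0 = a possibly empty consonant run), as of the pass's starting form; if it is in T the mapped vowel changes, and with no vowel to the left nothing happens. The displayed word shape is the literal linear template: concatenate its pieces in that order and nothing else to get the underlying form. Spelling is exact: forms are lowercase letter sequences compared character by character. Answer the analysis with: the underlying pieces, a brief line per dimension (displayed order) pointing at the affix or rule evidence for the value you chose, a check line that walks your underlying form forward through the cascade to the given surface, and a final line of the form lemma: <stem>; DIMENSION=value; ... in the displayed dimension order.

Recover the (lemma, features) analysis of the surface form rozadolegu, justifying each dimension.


underlying: rosa-tl-egu
KEL=mi - signalled by the affix -tl
CLASS=du - signalled by the affix -egu
check: rosatlegu -> rosatelegu -> rosatolegu -> rozadolegu
lemma: rosa; KEL=mi; CLASS=du


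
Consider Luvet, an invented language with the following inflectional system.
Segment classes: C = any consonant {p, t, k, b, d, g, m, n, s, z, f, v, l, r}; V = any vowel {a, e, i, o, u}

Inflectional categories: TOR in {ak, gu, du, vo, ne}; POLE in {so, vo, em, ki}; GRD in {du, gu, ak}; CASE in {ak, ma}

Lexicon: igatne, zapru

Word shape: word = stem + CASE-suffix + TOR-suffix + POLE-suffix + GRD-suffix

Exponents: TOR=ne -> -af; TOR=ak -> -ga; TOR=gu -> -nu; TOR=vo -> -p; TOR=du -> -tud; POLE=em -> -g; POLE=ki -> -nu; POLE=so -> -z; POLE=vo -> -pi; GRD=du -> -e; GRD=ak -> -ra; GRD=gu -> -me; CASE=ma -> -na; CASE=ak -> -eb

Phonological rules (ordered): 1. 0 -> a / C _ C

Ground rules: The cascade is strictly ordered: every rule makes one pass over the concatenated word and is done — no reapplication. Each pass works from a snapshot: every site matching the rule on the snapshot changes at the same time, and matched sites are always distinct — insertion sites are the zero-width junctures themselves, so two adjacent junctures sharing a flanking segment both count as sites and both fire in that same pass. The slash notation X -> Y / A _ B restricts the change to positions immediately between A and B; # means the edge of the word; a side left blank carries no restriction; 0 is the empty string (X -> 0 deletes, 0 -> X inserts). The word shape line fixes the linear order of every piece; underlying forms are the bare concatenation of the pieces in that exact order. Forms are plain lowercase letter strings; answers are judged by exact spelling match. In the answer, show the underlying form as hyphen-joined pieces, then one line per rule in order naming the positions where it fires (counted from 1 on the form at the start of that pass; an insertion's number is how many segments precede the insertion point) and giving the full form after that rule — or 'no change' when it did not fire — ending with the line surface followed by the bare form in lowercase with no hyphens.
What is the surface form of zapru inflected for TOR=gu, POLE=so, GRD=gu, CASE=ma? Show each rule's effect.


underlying: zapru-na-nu-z-me
1. 0 -> a / C _ C: inserts after position(s) 3, 10: zaparunanuzame
surface: zaparunanuzame


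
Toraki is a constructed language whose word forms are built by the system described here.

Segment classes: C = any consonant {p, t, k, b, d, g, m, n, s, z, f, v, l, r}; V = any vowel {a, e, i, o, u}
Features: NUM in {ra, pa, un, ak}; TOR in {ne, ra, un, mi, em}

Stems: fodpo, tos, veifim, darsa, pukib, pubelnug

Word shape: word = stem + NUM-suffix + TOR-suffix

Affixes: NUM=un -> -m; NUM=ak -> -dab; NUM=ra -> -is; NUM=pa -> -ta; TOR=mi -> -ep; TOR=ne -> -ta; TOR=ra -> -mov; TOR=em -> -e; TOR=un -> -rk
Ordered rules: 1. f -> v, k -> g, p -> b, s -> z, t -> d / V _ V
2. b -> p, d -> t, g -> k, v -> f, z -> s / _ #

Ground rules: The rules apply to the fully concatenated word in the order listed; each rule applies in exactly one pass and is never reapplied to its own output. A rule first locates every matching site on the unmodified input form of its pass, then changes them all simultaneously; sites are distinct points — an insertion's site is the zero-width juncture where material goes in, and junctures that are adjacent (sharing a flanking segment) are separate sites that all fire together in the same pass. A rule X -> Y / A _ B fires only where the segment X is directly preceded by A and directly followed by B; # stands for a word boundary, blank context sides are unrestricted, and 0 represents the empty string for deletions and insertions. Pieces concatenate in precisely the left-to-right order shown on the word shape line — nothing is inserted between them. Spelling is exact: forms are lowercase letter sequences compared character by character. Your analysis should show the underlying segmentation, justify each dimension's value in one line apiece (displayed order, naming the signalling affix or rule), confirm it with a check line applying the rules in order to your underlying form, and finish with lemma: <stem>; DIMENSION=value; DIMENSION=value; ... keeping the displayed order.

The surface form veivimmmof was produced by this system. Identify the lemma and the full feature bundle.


underlying: veifim-m-mov
NUM=un - signalled by the affix -m
TOR=ra - signalled by the affix -mov
check: veifimmmov -> veivimmmov -> veivimmmof
lemma: veifim; NUM=un; TOR=ra


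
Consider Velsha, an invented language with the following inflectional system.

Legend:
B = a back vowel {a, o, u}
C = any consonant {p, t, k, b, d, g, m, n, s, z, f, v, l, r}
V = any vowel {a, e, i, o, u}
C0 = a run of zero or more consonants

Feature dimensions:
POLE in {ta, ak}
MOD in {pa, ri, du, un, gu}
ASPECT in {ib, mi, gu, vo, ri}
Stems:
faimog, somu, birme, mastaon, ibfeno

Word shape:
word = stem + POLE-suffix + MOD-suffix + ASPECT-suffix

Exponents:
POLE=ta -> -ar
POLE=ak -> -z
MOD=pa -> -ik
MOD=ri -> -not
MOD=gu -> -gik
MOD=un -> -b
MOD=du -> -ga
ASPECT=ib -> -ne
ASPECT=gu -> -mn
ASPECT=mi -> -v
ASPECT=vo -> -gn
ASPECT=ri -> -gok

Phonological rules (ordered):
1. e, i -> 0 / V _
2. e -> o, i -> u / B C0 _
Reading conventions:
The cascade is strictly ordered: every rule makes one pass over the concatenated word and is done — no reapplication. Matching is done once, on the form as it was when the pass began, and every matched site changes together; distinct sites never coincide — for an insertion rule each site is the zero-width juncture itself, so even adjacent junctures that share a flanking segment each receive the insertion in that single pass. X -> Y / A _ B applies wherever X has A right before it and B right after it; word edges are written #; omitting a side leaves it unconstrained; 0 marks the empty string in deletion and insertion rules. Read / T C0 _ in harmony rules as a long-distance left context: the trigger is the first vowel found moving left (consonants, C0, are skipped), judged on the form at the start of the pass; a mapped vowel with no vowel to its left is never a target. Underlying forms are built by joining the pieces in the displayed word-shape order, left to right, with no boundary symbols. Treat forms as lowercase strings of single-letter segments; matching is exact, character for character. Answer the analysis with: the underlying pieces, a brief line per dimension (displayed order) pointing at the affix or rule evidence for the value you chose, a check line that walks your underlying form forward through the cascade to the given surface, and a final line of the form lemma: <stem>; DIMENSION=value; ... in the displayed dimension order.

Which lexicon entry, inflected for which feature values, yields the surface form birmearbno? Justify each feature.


underlying: birme-ar-b-ne
POLE=ta - signalled by the affix -ar
MOD=un - signalled by the affix -b
ASPECT=ib - signalled by the affix -ne
check: birmearbne -> birmearbne -> birmearbno
lemma: birme; POLE=ta; MOD=un; ASPECT=ib


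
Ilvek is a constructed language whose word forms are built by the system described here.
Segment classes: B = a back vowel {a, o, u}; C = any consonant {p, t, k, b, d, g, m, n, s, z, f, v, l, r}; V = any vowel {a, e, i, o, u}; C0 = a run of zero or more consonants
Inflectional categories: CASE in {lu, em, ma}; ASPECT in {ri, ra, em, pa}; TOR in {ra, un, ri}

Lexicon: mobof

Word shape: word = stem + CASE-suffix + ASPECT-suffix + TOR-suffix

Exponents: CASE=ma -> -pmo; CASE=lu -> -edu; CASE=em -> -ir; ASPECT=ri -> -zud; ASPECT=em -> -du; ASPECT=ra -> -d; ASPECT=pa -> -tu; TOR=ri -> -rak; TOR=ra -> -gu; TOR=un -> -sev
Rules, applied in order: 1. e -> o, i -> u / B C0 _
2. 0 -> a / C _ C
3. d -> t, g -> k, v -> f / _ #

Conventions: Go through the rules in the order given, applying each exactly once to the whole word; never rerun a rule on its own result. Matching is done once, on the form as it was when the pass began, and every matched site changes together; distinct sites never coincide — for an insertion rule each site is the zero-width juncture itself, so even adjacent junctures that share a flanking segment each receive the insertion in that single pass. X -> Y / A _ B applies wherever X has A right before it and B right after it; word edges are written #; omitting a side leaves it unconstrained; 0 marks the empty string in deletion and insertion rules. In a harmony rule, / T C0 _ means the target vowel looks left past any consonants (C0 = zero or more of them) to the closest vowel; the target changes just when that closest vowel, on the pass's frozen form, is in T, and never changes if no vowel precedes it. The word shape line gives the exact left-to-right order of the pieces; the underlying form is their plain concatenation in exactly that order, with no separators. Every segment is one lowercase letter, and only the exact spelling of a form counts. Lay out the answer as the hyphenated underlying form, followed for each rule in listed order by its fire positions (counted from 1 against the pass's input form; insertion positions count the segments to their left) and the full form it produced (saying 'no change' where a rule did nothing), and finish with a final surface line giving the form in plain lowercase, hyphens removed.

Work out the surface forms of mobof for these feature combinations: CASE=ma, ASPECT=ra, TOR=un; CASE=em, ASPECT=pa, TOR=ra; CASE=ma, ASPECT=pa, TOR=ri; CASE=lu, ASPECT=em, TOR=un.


cell CASE=ma, ASPECT=ra, TOR=un:
underlying: mobof-pmo-d-sev
1. e -> o, i -> u / B C0 _: fires at position(s) 11: mobofpmodsov
2. 0 -> a / C _ C: inserts after position(s) 5, 6, 9: mobofapamodasov
3. d -> t, g -> k, v -> f / _ #: fires at position(s) 15: mobofapamodasof
surface: mobofapamodasof

cell CASE=em, ASPECT=pa, TOR=ra:
underlying: mobof-ir-tu-gu
1. e -> o, i -> u / B C0 _: fires at position(s) 6: mobofurtugu
2. 0 -> a / C _ C: inserts after position(s) 7: mobofuratugu
3. d -> t, g -> k, v -> f / _ #: no change
surface: mobofuratugu

cell CASE=ma, ASPECT=pa, TOR=ri:
underlying: mobof-pmo-tu-rak
1. e -> o, i -> u / B C0 _: no change
2. 0 -> a / C _ C: inserts after position(s) 5, 6: mobofapamoturak
3. d -> t, g -> k, v -> f / _ #: no change
surface: mobofapamoturak

cell CASE=lu, ASPECT=em, TOR=un:
underlying: mobof-edu-du-sev
1. e -> o, i -> u / B C0 _: fires at position(s) 6, 12: mobofodudusov
2. 0 -> a / C _ C: no change
3. d -> t, g -> k, v -> f / _ #: fires at position(s) 13: mobofodudusof
surface: mobofodudusof


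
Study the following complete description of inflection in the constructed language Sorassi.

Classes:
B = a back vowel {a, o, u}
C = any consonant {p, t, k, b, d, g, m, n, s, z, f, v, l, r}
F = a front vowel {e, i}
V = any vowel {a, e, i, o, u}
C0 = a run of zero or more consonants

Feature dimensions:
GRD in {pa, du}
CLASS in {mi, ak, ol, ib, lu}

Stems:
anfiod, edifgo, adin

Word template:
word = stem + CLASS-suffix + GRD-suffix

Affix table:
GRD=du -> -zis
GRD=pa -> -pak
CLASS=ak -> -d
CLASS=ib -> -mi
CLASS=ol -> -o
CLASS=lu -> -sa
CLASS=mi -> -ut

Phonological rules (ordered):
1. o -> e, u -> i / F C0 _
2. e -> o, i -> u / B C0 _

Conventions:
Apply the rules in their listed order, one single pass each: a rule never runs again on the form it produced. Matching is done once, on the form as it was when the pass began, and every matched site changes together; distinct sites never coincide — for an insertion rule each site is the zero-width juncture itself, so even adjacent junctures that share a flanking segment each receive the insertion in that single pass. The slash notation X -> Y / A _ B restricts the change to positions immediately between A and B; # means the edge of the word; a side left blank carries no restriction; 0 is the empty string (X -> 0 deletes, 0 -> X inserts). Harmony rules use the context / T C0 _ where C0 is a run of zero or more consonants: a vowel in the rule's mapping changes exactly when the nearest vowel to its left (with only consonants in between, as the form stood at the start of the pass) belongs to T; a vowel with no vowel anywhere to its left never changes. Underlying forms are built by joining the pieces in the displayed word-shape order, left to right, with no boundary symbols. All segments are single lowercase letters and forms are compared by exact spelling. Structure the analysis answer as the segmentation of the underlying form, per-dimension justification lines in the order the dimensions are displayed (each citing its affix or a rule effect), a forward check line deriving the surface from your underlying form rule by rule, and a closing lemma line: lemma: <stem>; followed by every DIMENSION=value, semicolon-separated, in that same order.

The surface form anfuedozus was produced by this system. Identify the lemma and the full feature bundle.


underlying: anfiod-o-zis
GRD=du - signalled by the affix -zis
CLASS=ol - signalled by the affix -o
check: anfiodozis -> anfiedozis -> anfuedozus
lemma: anfiod; GRD=du; CLASS=ol


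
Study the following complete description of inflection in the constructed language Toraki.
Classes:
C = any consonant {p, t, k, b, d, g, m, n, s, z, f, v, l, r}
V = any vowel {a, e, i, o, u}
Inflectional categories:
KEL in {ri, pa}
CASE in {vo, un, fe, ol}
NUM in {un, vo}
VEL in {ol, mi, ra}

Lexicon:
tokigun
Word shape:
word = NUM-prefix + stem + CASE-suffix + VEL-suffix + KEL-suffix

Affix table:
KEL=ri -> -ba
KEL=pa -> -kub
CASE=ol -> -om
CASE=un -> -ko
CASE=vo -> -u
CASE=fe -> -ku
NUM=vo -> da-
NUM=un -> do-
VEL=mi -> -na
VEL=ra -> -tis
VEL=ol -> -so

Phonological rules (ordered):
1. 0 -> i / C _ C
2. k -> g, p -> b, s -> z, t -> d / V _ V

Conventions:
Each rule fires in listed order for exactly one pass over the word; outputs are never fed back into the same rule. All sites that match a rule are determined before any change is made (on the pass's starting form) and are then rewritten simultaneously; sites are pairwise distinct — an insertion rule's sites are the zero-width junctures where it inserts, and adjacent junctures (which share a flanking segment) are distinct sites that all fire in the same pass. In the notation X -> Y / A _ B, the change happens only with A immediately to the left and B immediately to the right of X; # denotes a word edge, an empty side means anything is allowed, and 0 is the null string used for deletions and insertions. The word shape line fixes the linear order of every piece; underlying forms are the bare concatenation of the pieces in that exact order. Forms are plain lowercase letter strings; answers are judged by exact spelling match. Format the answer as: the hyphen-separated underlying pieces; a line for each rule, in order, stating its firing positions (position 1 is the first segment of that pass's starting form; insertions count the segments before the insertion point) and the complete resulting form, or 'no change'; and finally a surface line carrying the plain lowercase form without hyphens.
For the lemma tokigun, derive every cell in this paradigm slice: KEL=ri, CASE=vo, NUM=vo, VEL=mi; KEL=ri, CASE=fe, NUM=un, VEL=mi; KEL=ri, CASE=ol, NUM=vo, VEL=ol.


cell KEL=ri, CASE=vo, NUM=vo, VEL=mi:
underlying: da-tokigun-u-na-ba
1. 0 -> i / C _ C: no change
2. k -> g, p -> b, s -> z, t -> d / V _ V: fires at position(s) 3, 5: dadogigununaba
surface: dadogigununaba

cell KEL=ri, CASE=fe, NUM=un, VEL=mi:
underlying: do-tokigun-ku-na-ba
1. 0 -> i / C _ C: inserts after position(s) 9: dotokigunikunaba
2. k -> g, p -> b, s -> z, t -> d / V _ V: fires at position(s) 3, 5, 11: dodogigunigunaba
surface: dodogigunigunaba

cell KEL=ri, CASE=ol, NUM=vo, VEL=ol:
underlying: da-tokigun-om-so-ba
1. 0 -> i / C _ C: inserts after position(s) 11: datokigunomisoba
2. k -> g, p -> b, s -> z, t -> d / V _ V: fires at position(s) 3, 5, 13: dadogigunomizoba
surface: dadogigunomizoba


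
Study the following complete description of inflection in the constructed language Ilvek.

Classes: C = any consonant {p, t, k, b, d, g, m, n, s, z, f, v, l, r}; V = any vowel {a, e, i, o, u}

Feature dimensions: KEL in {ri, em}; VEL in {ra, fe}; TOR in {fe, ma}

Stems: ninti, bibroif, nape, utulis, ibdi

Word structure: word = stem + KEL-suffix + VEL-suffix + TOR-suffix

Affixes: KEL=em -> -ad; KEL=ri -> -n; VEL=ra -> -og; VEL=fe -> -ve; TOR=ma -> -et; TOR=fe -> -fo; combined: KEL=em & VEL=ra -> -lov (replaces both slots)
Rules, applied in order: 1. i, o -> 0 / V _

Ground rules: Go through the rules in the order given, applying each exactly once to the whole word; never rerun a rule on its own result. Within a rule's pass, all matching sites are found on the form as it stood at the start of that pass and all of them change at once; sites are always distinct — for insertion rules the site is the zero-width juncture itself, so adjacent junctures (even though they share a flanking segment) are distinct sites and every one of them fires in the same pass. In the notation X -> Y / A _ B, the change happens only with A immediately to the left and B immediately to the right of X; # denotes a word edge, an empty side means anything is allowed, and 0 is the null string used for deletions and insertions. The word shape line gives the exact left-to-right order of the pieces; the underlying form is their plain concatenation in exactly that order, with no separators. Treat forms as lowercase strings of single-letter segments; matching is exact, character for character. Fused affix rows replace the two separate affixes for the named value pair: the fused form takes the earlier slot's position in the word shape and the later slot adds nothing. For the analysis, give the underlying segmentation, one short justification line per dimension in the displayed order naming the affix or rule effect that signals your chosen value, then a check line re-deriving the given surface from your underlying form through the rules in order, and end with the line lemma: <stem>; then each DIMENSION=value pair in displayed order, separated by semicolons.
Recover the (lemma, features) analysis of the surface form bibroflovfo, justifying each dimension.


underlying: bibroif-lov-fo
KEL=em - signalled by the combined affix row
VEL=ra - signalled by the combined affix row
TOR=fe - signalled by the affix -fo
check: bibroiflovfo -> bibroflovfo
lemma: bibroif; KEL=em; VEL=ra; TOR=fe


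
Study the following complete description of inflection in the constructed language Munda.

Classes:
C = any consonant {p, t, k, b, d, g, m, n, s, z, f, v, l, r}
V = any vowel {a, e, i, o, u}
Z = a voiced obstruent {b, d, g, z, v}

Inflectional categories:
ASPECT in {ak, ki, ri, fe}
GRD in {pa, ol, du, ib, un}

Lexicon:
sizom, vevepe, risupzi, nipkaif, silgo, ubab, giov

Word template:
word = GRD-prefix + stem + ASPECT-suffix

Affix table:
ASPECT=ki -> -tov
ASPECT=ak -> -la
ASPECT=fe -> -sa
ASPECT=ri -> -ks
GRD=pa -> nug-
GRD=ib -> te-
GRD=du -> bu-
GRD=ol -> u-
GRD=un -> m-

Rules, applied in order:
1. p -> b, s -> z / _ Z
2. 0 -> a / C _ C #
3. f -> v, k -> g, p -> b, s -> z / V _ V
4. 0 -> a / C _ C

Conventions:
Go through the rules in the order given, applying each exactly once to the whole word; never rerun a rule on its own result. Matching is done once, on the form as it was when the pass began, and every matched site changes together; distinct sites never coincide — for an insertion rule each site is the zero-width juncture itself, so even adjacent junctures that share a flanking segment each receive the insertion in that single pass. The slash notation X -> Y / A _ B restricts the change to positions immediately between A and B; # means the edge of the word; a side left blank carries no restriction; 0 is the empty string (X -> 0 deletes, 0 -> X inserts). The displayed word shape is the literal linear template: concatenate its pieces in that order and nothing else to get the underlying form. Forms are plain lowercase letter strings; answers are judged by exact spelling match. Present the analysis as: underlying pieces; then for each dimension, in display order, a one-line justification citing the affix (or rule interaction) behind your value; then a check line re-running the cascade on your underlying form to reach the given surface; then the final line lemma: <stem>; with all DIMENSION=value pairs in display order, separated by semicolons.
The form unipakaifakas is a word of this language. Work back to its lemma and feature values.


underlying: u-nipkaif-ks
ASPECT=ri - signalled by the affix -ks
GRD=ol - signalled by the affix u-
check: unipkaifks -> unipkaifks -> unipkaifkas -> unipkaifkas -> unipakaifakas
lemma: nipkaif; ASPECT=ri; GRD=ol


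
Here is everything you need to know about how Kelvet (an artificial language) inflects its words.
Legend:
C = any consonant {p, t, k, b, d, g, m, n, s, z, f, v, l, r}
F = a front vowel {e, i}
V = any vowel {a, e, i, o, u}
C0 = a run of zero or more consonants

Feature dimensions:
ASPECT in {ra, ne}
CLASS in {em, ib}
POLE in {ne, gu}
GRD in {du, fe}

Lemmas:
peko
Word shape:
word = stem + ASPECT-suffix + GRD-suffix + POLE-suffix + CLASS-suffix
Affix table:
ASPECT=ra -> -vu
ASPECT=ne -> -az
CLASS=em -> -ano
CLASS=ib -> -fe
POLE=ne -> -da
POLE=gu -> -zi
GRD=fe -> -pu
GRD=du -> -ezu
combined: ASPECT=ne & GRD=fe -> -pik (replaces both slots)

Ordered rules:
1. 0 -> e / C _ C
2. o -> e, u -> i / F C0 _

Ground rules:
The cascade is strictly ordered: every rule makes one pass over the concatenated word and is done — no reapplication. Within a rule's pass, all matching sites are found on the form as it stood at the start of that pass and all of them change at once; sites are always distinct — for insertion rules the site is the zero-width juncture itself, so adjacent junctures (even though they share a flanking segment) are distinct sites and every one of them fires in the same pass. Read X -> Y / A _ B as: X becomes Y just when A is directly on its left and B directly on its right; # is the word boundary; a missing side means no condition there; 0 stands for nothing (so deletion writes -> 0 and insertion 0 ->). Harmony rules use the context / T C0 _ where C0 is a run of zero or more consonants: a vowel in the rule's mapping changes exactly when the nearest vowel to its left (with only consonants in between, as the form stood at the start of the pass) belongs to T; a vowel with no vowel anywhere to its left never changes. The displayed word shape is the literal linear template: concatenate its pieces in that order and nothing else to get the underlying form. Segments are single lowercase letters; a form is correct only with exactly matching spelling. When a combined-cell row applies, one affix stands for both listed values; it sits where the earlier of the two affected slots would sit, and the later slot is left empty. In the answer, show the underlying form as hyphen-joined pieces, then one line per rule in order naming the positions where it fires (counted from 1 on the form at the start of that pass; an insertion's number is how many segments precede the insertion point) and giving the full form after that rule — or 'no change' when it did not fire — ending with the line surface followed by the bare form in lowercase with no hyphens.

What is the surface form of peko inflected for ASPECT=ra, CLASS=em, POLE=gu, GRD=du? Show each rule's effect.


underlying: peko-vu-ezu-zi-ano
1. 0 -> e / C _ C: no change
2. o -> e, u -> i / F C0 _: fires at position(s) 4, 9: pekevueziziano
surface: pekevueziziano


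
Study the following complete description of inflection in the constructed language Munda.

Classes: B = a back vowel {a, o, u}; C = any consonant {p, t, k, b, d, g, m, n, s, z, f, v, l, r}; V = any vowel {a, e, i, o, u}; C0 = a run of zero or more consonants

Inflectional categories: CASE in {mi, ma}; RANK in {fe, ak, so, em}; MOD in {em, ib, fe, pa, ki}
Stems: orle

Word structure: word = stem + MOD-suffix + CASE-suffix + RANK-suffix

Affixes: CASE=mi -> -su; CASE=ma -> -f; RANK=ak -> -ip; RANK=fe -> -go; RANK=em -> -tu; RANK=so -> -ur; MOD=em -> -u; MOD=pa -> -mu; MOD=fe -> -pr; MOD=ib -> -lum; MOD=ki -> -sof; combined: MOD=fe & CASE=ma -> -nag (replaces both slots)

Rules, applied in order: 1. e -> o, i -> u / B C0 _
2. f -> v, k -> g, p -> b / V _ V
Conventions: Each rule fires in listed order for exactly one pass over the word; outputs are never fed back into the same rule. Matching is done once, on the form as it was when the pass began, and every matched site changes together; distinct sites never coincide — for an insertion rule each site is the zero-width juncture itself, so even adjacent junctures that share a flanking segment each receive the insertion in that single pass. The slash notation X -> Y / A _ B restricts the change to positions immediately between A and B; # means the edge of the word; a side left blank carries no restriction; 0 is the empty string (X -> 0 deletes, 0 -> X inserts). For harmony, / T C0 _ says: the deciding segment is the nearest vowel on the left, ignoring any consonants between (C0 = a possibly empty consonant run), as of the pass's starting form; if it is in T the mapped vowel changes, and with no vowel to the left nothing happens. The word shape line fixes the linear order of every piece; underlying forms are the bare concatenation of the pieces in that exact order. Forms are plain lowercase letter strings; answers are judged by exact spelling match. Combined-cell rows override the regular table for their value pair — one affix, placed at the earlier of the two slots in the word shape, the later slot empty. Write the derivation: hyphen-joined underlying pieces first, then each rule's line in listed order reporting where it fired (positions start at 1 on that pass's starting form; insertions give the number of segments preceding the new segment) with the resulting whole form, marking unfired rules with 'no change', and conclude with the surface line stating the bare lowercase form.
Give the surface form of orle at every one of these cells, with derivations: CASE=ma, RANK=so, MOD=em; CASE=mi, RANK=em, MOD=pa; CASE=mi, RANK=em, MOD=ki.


cell CASE=ma, RANK=so, MOD=em:
underlying: orle-u-f-ur
1. e -> o, i -> u / B C0 _: fires at position(s) 4: orloufur
2. f -> v, k -> g, p -> b / V _ V: fires at position(s) 6: orlouvur
surface: orlouvur

cell CASE=mi, RANK=em, MOD=pa:
underlying: orle-mu-su-tu
1. e -> o, i -> u / B C0 _: fires at position(s) 4: orlomusutu
2. f -> v, k -> g, p -> b / V _ V: no change
surface: orlomusutu

cell CASE=mi, RANK=em, MOD=ki:
underlying: orle-sof-su-tu
1. e -> o, i -> u / B C0 _: fires at position(s) 4: orlosofsutu
2. f -> v, k -> g, p -> b / V _ V: no change
surface: orlosofsutu


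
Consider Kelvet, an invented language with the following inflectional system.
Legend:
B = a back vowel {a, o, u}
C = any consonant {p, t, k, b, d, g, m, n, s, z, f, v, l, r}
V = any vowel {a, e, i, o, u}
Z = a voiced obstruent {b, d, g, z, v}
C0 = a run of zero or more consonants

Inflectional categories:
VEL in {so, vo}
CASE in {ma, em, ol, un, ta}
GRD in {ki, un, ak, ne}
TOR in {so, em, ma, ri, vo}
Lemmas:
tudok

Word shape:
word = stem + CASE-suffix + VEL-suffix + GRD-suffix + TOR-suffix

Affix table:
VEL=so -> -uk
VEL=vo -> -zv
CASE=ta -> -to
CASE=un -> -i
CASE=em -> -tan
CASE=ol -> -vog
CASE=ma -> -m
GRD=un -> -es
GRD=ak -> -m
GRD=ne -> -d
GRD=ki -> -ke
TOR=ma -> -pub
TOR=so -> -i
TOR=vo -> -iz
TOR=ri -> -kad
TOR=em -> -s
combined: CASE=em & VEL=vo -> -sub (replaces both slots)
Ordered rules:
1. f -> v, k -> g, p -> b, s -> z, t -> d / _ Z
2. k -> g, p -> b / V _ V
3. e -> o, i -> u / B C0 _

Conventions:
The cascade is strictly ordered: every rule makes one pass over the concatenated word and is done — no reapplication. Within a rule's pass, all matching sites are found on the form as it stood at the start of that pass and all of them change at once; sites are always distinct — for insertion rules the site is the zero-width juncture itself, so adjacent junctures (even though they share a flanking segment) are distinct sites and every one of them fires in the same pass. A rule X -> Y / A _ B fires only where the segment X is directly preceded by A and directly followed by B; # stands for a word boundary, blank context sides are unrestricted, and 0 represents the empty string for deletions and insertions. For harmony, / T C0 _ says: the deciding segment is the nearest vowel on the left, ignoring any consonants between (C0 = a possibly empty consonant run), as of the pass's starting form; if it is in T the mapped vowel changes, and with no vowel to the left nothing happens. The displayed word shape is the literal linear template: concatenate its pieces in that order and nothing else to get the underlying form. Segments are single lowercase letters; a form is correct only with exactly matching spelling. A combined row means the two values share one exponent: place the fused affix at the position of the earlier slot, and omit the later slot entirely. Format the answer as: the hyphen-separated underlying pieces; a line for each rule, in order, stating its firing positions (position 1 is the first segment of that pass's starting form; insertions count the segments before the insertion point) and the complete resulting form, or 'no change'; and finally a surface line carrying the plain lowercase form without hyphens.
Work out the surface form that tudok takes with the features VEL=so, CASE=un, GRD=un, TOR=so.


underlying: tudok-i-uk-es-i
1. f -> v, k -> g, p -> b, s -> z, t -> d / _ Z: no change
2. k -> g, p -> b / V _ V: fires at position(s) 5, 8: tudogiugesi
3. e -> o, i -> u / B C0 _: fires at position(s) 6, 9: tudoguugosi
surface: tudoguugosi
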